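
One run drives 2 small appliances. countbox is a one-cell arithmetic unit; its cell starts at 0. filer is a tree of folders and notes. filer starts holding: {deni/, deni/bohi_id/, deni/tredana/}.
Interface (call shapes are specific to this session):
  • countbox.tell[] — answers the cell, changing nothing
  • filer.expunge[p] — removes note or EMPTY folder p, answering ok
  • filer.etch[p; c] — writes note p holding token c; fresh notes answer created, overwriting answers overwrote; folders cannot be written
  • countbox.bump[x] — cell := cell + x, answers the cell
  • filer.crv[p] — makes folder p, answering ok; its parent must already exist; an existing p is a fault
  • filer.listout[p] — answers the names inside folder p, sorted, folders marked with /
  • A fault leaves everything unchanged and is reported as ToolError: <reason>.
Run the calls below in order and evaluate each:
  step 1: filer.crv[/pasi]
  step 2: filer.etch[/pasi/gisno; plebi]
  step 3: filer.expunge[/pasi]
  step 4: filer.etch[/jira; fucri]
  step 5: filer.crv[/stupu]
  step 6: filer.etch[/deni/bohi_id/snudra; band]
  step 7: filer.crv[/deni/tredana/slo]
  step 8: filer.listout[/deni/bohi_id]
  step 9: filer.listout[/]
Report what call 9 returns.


> filer.crv p: /pasi
[out] ok
> filer.etch p: /pasi/gisno c: plebi
[out] created
> filer.expunge p: /pasi
[out] ToolError: not empty
> filer.etch p: /jira c: fucri
[out] created
> filer.crv p: /stupu
[out] ok
> filer.etch p: /deni/bohi_id/snudra c: band
[out] created
> filer.crv p: /deni/tredana/slo
[out] ok
> filer.listout p: /deni/bohi_id
[out] [snudra]
> filer.listout p: /
[out] [deni/, jira, pasi/, stupu/]

Answer: [deni/, jira, pasi/, stupu/]


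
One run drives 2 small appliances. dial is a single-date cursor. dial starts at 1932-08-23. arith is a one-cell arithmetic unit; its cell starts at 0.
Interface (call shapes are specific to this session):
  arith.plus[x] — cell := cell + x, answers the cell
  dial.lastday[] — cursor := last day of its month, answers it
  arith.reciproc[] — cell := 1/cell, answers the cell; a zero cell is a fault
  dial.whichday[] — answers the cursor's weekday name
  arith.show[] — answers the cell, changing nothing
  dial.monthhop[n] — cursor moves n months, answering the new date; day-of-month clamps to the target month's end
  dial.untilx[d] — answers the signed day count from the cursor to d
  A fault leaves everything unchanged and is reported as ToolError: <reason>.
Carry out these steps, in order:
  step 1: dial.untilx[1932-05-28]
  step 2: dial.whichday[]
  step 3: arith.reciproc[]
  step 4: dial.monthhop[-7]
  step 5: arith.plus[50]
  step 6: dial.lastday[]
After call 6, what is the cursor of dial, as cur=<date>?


I use dial.untilx(d=1932-05-28): -87.
Calling dial.whichday, which returns Tuesday.
Calling arith.reciproc, yielding ToolError: reciprocal of zero.
Then dial.monthhop(n=-7), and see 1932-01-23.
Calling arith.plus(x=50), which returns 50.
I run dial.lastday(): 1932-01-31.

Answer: cur=1932-01-31


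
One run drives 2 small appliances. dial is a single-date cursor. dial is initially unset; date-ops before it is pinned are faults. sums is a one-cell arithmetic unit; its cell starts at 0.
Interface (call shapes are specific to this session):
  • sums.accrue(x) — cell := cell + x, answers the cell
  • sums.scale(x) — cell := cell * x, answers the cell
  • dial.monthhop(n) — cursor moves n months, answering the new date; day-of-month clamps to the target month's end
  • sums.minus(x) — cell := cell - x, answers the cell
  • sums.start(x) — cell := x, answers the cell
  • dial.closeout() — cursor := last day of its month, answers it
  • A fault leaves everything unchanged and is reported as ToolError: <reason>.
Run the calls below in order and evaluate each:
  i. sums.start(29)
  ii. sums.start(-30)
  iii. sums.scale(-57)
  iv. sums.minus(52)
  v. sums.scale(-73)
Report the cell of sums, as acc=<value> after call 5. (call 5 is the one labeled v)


Answer: acc=-121034

Derivation:
% 1. sums.start(x='29') == 29
% 2. sums.start(x='-30') == -30
% 3. sums.scale(x='-57') == 1710
% 4. sums.minus(x='52') == 1658
% 5. sums.scale(x='-73') == -121034


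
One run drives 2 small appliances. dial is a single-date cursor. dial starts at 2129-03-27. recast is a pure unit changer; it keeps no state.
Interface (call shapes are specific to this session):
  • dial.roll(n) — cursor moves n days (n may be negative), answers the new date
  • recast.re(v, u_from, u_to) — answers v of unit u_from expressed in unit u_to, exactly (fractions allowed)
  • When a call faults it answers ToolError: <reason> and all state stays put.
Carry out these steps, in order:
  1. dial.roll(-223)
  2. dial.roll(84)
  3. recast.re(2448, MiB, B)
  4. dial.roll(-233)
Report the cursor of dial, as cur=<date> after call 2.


> roll n→-223
= 2128-08-16
> roll n→84
= 2128-11-08
> re v→2448 u_from→MiB u_to→B
= 2566914048
> roll n→-233
= 2128-03-20

Answer: cur=2128-11-08


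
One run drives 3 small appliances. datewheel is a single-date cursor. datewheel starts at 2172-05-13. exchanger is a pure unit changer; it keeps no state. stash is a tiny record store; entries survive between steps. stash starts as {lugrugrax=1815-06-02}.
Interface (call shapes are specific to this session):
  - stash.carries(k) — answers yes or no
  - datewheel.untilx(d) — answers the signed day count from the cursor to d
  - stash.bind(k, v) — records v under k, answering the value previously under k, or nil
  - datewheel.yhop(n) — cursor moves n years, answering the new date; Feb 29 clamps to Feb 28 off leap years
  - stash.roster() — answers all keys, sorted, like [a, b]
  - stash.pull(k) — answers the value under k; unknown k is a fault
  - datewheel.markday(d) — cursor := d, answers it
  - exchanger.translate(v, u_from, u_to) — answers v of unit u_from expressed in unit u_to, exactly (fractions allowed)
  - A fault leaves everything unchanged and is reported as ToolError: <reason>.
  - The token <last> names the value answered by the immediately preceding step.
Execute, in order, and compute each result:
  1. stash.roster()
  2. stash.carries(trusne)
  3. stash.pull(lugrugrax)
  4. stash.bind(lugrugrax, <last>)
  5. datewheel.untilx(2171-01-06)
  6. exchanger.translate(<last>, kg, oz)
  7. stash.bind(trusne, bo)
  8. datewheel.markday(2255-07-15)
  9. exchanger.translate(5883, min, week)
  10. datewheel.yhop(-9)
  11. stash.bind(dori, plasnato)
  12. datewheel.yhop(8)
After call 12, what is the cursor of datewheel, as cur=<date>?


Answer: cur=2254-07-15

Derivation:
[in] stash.roster
= [lugrugrax]
[in] stash.carries k: trusne
= no
[in] stash.pull k: lugrugrax
= 1815-06-02
[in] stash.bind k: lugrugrax v: <last>
= 1815-06-02
[in] datewheel.untilx d: 2171-01-06
= -493
[in] exchanger.translate v: <last> u_from: kg u_to: oz
= -788800000000/45359237
[in] stash.bind k: trusne v: bo
= nil
[in] datewheel.markday d: 2255-07-15
= 2255-07-15
[in] exchanger.translate v: 5883 u_from: min u_to: week
= 1961/3360
[in] datewheel.yhop n: -9
= 2246-07-15
[in] stash.bind k: dori v: plasnato
= nil
[in] datewheel.yhop n: 8
= 2254-07-15


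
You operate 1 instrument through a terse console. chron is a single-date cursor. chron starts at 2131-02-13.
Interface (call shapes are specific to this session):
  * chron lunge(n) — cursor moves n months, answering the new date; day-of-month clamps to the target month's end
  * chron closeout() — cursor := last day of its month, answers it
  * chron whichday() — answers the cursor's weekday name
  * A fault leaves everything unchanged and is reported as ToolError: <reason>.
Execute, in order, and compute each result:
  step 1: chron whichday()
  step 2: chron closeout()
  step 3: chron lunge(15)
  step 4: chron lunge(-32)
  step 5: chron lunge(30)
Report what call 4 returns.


Answer: 2129-09-28

Derivation:
>> chron whichday()
<< Tuesday
>> chron closeout()
<< 2131-02-28
>> chron lunge(n→15)
<< 2132-05-28
>> chron lunge(n→-32)
<< 2129-09-28
>> chron lunge(n→30)
<< 2132-03-28


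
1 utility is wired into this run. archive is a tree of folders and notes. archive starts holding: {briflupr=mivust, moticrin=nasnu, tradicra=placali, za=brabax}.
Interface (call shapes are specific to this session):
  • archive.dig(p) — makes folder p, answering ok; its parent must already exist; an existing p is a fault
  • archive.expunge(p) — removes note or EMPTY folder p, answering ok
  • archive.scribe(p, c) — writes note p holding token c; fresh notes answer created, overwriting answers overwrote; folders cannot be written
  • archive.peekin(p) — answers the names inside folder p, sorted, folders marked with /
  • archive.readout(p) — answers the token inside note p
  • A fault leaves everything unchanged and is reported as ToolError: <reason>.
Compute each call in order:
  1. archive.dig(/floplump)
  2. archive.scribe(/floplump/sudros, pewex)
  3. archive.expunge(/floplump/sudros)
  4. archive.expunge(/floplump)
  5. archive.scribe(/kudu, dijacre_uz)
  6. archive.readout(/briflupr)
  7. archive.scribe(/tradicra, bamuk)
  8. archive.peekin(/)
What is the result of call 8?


==> archive.dig(/floplump)
<== ok
==> archive.scribe(/floplump/sudros, pewex)
<== created
==> archive.expunge(/floplump/sudros)
<== ok
==> archive.expunge(/floplump)
<== ok
==> archive.scribe(/kudu, dijacre_uz)
<== created
==> archive.readout(/briflupr)
<== mivust
==> archive.scribe(/tradicra, bamuk)
<== overwrote
==> archive.peekin(/)
<== [briflupr, kudu, moticrin, tradicra, za]

Answer: [briflupr, kudu, moticrin, tradicra, za]


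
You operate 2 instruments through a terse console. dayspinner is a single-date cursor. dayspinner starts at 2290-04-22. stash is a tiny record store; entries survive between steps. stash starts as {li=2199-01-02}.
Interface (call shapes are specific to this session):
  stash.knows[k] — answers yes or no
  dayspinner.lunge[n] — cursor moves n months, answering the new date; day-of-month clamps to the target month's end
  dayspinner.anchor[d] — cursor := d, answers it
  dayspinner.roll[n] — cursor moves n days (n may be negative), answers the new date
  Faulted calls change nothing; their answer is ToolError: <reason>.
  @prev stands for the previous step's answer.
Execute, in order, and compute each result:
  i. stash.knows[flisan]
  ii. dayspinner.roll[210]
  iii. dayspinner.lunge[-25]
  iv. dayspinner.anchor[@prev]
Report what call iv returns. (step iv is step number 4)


Answer: 2288-10-18

Derivation:
CALL knows[k→flisan]
RET  no
CALL roll[n→210]
RET  2290-11-18
CALL lunge[n→-25]
RET  2288-10-18
CALL anchor[d→@prev]
RET  2288-10-18


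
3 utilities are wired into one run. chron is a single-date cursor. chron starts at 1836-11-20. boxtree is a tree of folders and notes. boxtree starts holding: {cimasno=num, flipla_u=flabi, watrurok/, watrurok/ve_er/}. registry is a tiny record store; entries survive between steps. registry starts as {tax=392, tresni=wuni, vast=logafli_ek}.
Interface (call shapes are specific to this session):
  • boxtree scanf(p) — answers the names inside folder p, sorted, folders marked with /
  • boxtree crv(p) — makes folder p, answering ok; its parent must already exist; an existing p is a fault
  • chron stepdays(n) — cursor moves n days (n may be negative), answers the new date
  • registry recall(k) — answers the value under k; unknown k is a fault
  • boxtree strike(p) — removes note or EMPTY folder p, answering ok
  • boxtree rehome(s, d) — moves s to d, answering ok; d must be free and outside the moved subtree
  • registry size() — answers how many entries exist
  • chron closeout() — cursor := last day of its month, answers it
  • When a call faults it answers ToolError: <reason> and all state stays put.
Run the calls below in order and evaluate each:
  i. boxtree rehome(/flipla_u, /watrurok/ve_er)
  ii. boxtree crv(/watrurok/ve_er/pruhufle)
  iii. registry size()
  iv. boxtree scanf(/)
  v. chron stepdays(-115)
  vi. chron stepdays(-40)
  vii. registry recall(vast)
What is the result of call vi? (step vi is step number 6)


Answer: 1836-06-18

Derivation:
Calling boxtree rehome on s=/flipla_u, d=/watrurok/ve_er, and get ToolError: exists.
I call boxtree crv on p=/watrurok/ve_er/pruhufle, → ok.
Invoking registry size(): 3.
Calling boxtree scanf on p=/: [cimasno, flipla_u, watrurok/].
I run chron stepdays on n=-115, — result: 1836-07-28.
I use chron stepdays on n=-40, yielding 1836-06-18.
I try registry recall on k=vast, which returns logafli_ek.


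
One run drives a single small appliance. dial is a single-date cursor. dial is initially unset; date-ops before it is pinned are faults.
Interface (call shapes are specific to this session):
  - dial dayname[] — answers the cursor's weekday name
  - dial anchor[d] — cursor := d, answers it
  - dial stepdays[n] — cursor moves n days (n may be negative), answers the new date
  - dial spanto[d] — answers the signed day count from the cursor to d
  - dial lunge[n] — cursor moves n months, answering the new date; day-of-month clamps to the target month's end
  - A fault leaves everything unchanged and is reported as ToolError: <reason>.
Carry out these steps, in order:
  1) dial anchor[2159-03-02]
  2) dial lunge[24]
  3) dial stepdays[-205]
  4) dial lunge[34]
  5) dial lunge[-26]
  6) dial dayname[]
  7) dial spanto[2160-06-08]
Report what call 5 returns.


Answer: 2161-04-09

Derivation:
~$ dial anchor d: 2159-03-02
  2159-03-02
~$ dial lunge n: 24
  2161-03-02
~$ dial stepdays n: -205
  2160-08-09
~$ dial lunge n: 34
  2163-06-09
~$ dial lunge n: -26
  2161-04-09
~$ dial dayname
  Thursday
~$ dial spanto d: 2160-06-08
  -305


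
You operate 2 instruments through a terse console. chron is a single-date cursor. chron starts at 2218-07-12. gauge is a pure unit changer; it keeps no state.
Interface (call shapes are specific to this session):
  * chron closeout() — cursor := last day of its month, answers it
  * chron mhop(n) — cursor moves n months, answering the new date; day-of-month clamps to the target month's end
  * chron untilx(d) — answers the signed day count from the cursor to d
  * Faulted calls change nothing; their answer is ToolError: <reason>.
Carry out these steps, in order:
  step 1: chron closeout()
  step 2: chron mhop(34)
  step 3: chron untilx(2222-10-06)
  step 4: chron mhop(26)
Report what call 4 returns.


CALL chron closeout[]
RET  2218-07-31
CALL chron mhop[n: 34]
RET  2221-05-31
CALL chron untilx[d: 2222-10-06]
RET  493
CALL chron mhop[n: 26]
RET  2223-07-31

Answer: 2223-07-31


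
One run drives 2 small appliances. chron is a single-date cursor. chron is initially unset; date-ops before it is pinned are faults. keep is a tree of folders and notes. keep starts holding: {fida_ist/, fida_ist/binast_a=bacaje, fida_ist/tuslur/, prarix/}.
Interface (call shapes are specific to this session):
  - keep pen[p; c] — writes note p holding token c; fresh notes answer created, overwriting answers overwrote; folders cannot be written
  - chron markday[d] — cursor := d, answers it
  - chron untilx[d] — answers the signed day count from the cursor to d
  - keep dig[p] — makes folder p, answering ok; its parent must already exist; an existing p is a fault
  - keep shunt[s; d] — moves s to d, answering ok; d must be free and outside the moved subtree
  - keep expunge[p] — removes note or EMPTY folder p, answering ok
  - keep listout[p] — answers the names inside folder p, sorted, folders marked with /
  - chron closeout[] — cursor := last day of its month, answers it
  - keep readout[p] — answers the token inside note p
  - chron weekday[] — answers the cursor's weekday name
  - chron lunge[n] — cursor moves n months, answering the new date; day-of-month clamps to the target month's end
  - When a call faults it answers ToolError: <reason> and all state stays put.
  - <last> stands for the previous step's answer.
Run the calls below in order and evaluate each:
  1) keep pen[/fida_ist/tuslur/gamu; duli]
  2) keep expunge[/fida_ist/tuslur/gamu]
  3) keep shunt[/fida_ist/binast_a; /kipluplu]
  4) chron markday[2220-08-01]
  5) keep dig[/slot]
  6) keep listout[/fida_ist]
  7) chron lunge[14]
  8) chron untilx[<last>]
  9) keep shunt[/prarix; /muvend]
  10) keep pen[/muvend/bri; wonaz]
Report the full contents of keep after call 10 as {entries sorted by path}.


>>> keep pen p='/fida_ist/tuslur/gamu' c='duli'
:: created
>>> keep expunge p='/fida_ist/tuslur/gamu'
:: ok
>>> keep shunt s='/fida_ist/binast_a' d='/kipluplu'
:: ok
>>> chron markday d='2220-08-01'
:: 2220-08-01
>>> keep dig p='/slot'
:: ok
>>> keep listout p='/fida_ist'
:: [tuslur/]
>>> chron lunge n='14'
:: 2221-10-01
>>> chron untilx d='<last>'
:: 0
>>> keep shunt s='/prarix' d='/muvend'
:: ok
>>> keep pen p='/muvend/bri' c='wonaz'
:: created

Answer: {fida_ist/, fida_ist/tuslur/, kipluplu=bacaje, muvend/, muvend/bri=wonaz, slot/}


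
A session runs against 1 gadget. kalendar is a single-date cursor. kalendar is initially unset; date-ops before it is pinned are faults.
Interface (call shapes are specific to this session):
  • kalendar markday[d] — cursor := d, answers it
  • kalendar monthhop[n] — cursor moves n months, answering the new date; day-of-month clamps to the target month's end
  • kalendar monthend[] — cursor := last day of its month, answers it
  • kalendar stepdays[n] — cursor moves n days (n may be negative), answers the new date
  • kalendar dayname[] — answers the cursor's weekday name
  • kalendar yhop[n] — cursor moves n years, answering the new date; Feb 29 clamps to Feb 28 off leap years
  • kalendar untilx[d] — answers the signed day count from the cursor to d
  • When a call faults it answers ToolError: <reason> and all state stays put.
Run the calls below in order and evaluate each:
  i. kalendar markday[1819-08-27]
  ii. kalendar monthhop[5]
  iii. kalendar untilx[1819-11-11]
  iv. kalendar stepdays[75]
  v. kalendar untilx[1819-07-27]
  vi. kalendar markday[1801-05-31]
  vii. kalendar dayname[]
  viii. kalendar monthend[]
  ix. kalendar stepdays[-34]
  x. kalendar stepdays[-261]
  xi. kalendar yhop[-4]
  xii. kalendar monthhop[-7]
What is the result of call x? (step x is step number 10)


Answer: 1800-08-09

Derivation:
Invoking kalendar markday using d=1819-08-27, and get 1819-08-27.
I run kalendar monthhop using n=5, yielding 1820-01-27.
I invoke kalendar untilx using d=1819-11-11, yielding -77.
I use kalendar stepdays using n=75, and get 1820-04-11.
Invoking kalendar untilx using d=1819-07-27, which returns -259.
I use kalendar markday using d=1801-05-31, which returns 1801-05-31.
I use kalendar dayname(), — result: Sunday.
Next I call kalendar monthend(), which returns 1801-05-31.
Using kalendar stepdays using n=-34, → 1801-04-27.
I use kalendar stepdays using n=-261, giving 1800-08-09.
Next I call kalendar yhop using n=-4, — result: 1796-08-09.
Next I call kalendar monthhop using n=-7, and get 1796-01-09.


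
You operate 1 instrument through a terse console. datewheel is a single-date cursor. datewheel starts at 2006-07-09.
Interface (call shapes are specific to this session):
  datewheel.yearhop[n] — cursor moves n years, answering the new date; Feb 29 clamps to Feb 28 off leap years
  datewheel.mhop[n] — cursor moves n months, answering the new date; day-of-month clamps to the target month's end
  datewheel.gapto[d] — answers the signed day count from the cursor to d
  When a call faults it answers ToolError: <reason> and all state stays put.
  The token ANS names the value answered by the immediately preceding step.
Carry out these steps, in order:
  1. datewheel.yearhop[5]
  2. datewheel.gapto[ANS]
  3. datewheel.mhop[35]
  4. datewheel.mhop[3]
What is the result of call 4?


> datewheel.yearhop n→5
[out] 2011-07-09
> datewheel.gapto d→ANS
[out] 0
> datewheel.mhop n→35
[out] 2014-06-09
> datewheel.mhop n→3
[out] 2014-09-09

Answer: 2014-09-09


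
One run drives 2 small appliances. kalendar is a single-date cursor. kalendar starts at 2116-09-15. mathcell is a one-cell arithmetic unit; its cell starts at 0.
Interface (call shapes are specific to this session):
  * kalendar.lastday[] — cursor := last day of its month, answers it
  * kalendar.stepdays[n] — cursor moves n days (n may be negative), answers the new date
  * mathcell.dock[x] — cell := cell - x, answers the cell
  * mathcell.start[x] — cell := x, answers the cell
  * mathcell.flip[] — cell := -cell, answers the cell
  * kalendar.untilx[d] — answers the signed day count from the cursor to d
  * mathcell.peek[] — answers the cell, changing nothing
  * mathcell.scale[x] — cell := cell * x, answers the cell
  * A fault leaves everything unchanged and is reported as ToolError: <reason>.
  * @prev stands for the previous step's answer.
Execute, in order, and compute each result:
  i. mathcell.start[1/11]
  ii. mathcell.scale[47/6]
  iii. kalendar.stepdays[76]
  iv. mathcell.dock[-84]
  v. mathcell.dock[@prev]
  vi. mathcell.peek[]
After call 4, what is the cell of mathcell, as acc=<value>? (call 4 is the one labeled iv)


>> mathcell.start(1/11)
<< 1/11
>> mathcell.scale(47/6)
<< 47/66
>> kalendar.stepdays(76)
<< 2116-11-30
>> mathcell.dock(-84)
<< 5591/66
>> mathcell.dock(@prev)
<< 0
>> mathcell.peek()
<< 0

Answer: acc=5591/66


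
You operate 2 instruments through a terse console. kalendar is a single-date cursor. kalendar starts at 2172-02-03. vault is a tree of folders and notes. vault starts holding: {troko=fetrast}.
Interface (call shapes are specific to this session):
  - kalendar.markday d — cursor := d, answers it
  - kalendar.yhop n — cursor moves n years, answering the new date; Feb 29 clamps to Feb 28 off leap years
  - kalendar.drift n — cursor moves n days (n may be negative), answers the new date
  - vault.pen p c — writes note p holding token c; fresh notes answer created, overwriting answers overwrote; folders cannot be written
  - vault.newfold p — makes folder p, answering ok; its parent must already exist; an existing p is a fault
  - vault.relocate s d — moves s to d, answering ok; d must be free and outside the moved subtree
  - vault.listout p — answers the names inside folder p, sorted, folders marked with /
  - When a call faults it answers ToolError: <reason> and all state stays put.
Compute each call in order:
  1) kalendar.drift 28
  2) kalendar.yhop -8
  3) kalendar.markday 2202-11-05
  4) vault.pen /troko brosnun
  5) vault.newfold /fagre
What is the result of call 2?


Answer: 2164-03-02

Derivation:
→ kalendar.drift(n→28)
← 2172-03-02
→ kalendar.yhop(n→-8)
← 2164-03-02
→ kalendar.markday(d→2202-11-05)
← 2202-11-05
→ vault.pen(p→/troko, c→brosnun)
← overwrote
→ vault.newfold(p→/fagre)
← ok


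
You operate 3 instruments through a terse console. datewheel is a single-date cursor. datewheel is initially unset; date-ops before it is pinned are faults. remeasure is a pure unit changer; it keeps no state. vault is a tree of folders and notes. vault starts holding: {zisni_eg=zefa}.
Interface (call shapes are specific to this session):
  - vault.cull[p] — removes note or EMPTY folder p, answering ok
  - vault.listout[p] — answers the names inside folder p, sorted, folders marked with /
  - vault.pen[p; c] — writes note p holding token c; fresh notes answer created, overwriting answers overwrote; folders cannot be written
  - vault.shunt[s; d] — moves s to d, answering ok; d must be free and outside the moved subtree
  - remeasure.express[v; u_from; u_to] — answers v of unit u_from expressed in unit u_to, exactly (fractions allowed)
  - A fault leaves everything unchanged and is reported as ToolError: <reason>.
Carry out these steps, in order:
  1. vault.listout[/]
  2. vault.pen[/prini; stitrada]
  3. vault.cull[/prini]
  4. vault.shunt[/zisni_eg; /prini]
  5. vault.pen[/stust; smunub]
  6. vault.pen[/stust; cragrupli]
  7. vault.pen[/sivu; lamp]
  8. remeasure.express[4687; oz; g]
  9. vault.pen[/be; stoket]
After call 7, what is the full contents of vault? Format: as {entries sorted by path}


Answer: {prini=zefa, sivu=lamp, stust=cragrupli}

Derivation:
~$ vault.listout p→/
[out] [zisni_eg]
~$ vault.pen p→/prini c→stitrada
[out] created
~$ vault.cull p→/prini
[out] ok
~$ vault.shunt s→/zisni_eg d→/prini
[out] ok
~$ vault.pen p→/stust c→smunub
[out] created
~$ vault.pen p→/stust c→cragrupli
[out] overwrote
~$ vault.pen p→/sivu c→lamp
[out] created
~$ remeasure.express v→4687 u_from→oz u_to→g
[out] 212598743819/1600000
~$ vault.pen p→/be c→stoket
[out] created


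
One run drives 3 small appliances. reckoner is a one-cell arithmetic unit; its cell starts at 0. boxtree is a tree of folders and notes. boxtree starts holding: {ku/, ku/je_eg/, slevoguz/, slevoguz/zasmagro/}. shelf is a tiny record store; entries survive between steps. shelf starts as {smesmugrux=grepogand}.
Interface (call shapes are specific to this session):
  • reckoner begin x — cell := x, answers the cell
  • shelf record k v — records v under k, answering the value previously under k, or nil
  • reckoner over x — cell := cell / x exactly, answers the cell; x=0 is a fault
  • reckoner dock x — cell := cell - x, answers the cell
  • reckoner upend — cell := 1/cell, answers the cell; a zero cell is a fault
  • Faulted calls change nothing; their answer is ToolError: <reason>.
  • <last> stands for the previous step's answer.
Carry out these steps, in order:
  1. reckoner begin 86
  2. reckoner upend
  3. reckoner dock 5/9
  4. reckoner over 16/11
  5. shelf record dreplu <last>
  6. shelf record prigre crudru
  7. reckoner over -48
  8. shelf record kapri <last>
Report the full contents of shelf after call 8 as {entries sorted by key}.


Answer: {dreplu=-4631/12384, kapri=4631/594432, prigre=crudru, smesmugrux=grepogand}

Derivation:
% reckoner begin x='86'
  86
% reckoner upend
  1/86
% reckoner dock x='5/9'
  -421/774
% reckoner over x='16/11'
  -4631/12384
% shelf record k='dreplu' v='<last>'
  nil
% shelf record k='prigre' v='crudru'
  nil
% reckoner over x='-48'
  4631/594432
% shelf record k='kapri' v='<last>'
  nil


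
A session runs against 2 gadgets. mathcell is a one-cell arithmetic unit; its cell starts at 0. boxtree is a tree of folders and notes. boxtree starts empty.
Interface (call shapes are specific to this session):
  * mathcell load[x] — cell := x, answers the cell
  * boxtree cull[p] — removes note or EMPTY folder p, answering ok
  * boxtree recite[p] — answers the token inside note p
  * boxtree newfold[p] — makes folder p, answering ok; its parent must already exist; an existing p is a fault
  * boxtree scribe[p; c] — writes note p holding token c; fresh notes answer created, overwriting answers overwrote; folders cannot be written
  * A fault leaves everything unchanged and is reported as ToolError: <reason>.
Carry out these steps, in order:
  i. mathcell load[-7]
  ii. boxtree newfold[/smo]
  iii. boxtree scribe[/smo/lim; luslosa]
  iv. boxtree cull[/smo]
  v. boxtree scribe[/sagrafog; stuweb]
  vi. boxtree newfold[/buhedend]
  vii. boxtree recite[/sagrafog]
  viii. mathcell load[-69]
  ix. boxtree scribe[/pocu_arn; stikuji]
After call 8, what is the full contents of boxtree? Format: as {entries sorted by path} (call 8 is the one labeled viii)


Answer: {buhedend/, sagrafog=stuweb, smo/, smo/lim=luslosa}

Derivation:
! mathcell load(x=-7) == -7
! boxtree newfold(p=/smo) == ok
! boxtree scribe(p=/smo/lim, c=luslosa) == created
! boxtree cull(p=/smo) == ToolError: not empty
! boxtree scribe(p=/sagrafog, c=stuweb) == created
! boxtree newfold(p=/buhedend) == ok
! boxtree recite(p=/sagrafog) == stuweb
! mathcell load(x=-69) == -69
! boxtree scribe(p=/pocu_arn, c=stikuji) == created


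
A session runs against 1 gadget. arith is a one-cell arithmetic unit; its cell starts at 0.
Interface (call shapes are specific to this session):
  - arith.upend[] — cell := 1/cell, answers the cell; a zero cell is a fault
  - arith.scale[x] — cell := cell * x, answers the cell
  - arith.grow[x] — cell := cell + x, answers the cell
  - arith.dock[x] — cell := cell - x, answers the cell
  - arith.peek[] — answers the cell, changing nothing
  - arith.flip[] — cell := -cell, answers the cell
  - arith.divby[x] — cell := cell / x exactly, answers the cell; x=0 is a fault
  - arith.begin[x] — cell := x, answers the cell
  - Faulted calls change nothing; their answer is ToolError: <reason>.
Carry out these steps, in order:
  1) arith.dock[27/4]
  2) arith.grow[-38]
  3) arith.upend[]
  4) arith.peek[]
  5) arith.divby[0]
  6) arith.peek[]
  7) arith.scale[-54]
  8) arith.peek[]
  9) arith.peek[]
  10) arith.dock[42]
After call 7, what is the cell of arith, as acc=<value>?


Invoking arith.dock with x=27/4, and see -27/4.
Now I run arith.grow with x=-38, → -179/4.
I call arith.upend, giving -4/179.
Using arith.peek, giving -4/179.
I invoke arith.divby with x=0: ToolError: division by zero.
Invoking arith.peek(): -4/179.
I run arith.scale with x=-54, yielding 216/179.
I invoke arith.peek(), giving 216/179.
I invoke arith.peek, which returns 216/179.
Then arith.dock with x=42, which returns -7302/179.

Answer: acc=216/179


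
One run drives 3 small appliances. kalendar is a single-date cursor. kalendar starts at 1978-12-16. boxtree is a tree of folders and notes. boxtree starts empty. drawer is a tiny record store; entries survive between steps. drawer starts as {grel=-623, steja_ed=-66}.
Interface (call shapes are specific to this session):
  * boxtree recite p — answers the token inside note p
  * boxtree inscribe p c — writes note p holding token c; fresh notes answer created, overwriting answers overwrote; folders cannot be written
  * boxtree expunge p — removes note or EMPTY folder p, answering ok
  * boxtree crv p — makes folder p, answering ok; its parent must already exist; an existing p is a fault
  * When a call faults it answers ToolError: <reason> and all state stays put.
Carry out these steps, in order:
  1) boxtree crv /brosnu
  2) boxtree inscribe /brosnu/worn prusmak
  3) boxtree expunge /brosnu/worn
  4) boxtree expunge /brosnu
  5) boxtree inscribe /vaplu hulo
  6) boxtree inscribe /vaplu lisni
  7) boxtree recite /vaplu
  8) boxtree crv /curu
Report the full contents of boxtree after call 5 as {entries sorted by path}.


·→ boxtree crv(/brosnu)
·← ok
·→ boxtree inscribe(/brosnu/worn, prusmak)
·← created
·→ boxtree expunge(/brosnu/worn)
·← ok
·→ boxtree expunge(/brosnu)
·← ok
·→ boxtree inscribe(/vaplu, hulo)
·← created
·→ boxtree inscribe(/vaplu, lisni)
·← overwrote
·→ boxtree recite(/vaplu)
·← lisni
·→ boxtree crv(/curu)
·← ok

Answer: {vaplu=hulo}


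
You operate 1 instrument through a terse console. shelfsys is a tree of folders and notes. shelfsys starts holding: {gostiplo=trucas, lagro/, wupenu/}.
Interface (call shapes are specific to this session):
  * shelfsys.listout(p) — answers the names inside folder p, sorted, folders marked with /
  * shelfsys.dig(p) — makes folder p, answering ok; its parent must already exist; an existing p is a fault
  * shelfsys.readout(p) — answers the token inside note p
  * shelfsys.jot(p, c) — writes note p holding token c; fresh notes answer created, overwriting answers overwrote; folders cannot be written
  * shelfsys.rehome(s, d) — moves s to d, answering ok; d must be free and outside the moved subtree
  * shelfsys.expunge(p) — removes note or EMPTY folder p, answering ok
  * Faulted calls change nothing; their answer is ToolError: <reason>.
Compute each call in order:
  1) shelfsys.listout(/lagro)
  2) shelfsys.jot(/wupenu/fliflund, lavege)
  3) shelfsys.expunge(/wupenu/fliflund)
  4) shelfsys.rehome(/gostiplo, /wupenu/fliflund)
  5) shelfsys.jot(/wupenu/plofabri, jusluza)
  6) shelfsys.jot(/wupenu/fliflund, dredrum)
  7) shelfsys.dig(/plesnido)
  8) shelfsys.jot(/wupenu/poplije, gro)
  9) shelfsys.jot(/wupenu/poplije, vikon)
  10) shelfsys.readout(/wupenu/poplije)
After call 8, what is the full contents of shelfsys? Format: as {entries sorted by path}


;; listout(p→/lagro) == []
;; jot(p→/wupenu/fliflund, c→lavege) == created
;; expunge(p→/wupenu/fliflund) == ok
;; rehome(s→/gostiplo, d→/wupenu/fliflund) == ok
;; jot(p→/wupenu/plofabri, c→jusluza) == created
;; jot(p→/wupenu/fliflund, c→dredrum) == overwrote
;; dig(p→/plesnido) == ok
;; jot(p→/wupenu/poplije, c→gro) == created
;; jot(p→/wupenu/poplije, c→vikon) == overwrote
;; readout(p→/wupenu/poplije) == vikon

Answer: {lagro/, plesnido/, wupenu/, wupenu/fliflund=dredrum, wupenu/plofabri=jusluza, wupenu/poplije=gro}


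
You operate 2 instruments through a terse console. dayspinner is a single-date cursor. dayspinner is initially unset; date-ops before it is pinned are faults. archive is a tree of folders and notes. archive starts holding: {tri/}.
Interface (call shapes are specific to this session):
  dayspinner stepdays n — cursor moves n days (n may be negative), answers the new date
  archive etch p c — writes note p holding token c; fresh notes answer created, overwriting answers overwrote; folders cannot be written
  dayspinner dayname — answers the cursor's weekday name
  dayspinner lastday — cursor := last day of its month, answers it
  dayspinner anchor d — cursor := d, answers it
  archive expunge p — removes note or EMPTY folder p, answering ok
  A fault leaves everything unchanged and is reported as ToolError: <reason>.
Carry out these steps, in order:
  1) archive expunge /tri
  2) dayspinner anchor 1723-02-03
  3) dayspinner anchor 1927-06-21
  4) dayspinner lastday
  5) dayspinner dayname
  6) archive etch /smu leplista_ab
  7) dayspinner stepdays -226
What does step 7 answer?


> archive expunge p→/tri
[out] ok
> dayspinner anchor d→1723-02-03
[out] 1723-02-03
> dayspinner anchor d→1927-06-21
[out] 1927-06-21
> dayspinner lastday
[out] 1927-06-30
> dayspinner dayname
[out] Thursday
> archive etch p→/smu c→leplista_ab
[out] created
> dayspinner stepdays n→-226
[out] 1926-11-16

Answer: 1926-11-16


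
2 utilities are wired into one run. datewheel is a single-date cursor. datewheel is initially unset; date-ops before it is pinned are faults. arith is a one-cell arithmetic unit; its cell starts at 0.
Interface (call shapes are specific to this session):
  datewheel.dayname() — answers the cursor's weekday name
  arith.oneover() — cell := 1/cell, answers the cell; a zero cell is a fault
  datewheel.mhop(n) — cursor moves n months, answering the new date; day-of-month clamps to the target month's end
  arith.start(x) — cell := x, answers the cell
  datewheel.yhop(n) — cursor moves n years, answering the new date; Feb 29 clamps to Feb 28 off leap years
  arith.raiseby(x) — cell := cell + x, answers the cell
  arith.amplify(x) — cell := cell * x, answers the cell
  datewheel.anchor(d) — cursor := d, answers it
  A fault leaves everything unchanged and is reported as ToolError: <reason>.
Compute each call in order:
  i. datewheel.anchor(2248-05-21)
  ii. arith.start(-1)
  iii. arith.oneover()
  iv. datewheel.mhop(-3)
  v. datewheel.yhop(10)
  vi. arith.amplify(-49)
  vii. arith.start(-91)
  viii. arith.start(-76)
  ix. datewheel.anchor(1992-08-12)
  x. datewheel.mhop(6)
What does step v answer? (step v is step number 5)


Answer: 2258-02-21

Derivation:
·→ datewheel.anchor(d='2248-05-21')
·← 2248-05-21
·→ arith.start(x='-1')
·← -1
·→ arith.oneover()
·← -1
·→ datewheel.mhop(n='-3')
·← 2248-02-21
·→ datewheel.yhop(n='10')
·← 2258-02-21
·→ arith.amplify(x='-49')
·← 49
·→ arith.start(x='-91')
·← -91
·→ arith.start(x='-76')
·← -76
·→ datewheel.anchor(d='1992-08-12')
·← 1992-08-12
·→ datewheel.mhop(n='6')
·← 1993-02-12


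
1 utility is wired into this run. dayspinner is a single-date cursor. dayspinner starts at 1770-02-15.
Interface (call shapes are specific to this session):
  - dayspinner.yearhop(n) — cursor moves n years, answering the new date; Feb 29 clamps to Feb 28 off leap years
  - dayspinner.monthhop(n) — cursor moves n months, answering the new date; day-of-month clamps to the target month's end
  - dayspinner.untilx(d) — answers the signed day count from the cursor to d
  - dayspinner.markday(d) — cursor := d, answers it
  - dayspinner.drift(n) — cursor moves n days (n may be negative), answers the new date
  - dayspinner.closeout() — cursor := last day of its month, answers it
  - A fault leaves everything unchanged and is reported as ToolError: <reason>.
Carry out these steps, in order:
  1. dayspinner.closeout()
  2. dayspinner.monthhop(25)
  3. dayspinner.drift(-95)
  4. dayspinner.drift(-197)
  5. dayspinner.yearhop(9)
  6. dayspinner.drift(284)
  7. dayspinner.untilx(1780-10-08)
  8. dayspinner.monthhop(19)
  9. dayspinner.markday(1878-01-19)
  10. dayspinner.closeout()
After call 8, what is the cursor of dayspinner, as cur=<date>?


Answer: cur=1782-10-21

Derivation:
Using closeout, which returns 1770-02-28.
Next I call monthhop(n: 25), and see 1772-03-28.
Then drift(n: -95), yielding 1771-12-24.
I try drift(n: -197), — result: 1771-06-10.
I run yearhop(n: 9), and see 1780-06-10.
Invoking drift(n: 284), → 1781-03-21.
Next I call untilx(d: 1780-10-08), and see -164.
Calling monthhop(n: 19), — result: 1782-10-21.
Then markday(d: 1878-01-19), and observe 1878-01-19.
Next I call closeout, yielding 1878-01-31.


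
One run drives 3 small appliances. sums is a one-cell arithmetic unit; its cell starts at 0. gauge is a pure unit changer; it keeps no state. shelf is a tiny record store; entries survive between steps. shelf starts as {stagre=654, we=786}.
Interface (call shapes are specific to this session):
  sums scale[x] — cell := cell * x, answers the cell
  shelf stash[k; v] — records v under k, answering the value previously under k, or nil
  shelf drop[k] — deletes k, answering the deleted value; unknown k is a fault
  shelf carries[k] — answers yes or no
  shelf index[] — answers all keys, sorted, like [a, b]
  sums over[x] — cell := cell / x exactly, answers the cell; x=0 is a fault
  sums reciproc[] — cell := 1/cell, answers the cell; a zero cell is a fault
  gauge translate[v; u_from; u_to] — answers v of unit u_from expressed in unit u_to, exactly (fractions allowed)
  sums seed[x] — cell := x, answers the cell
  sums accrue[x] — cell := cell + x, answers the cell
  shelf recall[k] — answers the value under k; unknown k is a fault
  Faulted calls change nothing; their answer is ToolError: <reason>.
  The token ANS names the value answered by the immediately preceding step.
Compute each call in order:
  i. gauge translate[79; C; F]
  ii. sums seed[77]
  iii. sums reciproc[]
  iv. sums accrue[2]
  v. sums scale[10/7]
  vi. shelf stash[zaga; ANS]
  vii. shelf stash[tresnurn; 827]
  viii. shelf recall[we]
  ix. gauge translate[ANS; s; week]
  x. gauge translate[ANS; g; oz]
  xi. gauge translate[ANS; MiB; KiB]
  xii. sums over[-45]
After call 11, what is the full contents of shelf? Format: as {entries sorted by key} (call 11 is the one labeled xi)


Answer: {stagre=654, tresnurn=827, we=786, zaga=1550/539}

Derivation:
I run gauge translate with v='79', u_from='C', u_to='F', — result: 871/5.
I use sums seed with x='77', yielding 77.
Next I call sums reciproc, yielding 1/77.
I run sums accrue with x='2', which returns 155/77.
I run sums scale with x='10/7', which returns 1550/539.
I use shelf stash with k='zaga', v='ANS', — result: nil.
I call shelf stash with k='tresnurn', v='827': nil.
I try shelf recall with k='we', — result: 786.
I run gauge translate with v='ANS', u_from='s', u_to='week', and see 131/100800.
Next I call gauge translate with v='ANS', u_from='g', u_to='oz', yielding 131000/2857631931.
Then gauge translate with v='ANS', u_from='MiB', u_to='KiB', giving 134144000/2857631931.
I try sums over with x='-45', which returns -310/4851.


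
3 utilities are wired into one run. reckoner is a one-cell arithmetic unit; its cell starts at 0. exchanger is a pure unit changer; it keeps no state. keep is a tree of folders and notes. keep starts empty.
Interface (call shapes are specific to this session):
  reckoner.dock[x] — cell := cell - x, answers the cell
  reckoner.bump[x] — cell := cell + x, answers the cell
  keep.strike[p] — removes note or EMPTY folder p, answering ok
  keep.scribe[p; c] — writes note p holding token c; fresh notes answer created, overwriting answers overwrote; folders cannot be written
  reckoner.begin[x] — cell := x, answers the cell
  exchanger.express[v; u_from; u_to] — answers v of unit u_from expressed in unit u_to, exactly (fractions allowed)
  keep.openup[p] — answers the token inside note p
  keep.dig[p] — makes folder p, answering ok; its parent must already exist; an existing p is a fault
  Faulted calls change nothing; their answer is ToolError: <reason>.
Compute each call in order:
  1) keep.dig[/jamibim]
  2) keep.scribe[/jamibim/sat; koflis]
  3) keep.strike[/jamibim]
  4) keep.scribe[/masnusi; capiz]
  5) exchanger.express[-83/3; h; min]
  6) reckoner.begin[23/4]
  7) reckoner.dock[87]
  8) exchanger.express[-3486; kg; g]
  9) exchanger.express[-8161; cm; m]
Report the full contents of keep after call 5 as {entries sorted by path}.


CALL dig[p=/jamibim]
RET  ok
CALL scribe[p=/jamibim/sat; c=koflis]
RET  created
CALL strike[p=/jamibim]
RET  ToolError: not empty
CALL scribe[p=/masnusi; c=capiz]
RET  created
CALL express[v=-83/3; u_from=h; u_to=min]
RET  -1660
CALL begin[x=23/4]
RET  23/4
CALL dock[x=87]
RET  -325/4
CALL express[v=-3486; u_from=kg; u_to=g]
RET  -3486000
CALL express[v=-8161; u_from=cm; u_to=m]
RET  -8161/100

Answer: {jamibim/, jamibim/sat=koflis, masnusi=capiz}
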